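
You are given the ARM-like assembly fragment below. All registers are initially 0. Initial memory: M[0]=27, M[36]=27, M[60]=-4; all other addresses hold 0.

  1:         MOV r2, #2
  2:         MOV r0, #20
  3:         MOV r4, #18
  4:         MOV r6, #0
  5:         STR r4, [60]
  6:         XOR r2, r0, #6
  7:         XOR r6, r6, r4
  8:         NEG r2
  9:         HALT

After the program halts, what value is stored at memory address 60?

r2=2
r0=20
r4=18
r6=0
STR r4, [60] → M[60]=18
r2=20^6=18
r6=0^18=18
r2=-(18)=-18
halt.

18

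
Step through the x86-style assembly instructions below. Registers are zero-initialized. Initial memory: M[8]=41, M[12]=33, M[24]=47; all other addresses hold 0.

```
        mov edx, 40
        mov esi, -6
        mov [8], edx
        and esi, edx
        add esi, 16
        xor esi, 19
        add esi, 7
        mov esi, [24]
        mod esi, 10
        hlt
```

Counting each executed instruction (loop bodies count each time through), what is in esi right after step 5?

56

edx=40
esi=-6
mov [8], edx → M[8]=40
esi=(-6)&40=40
esi=40+16=56
After step 5: esi = 56.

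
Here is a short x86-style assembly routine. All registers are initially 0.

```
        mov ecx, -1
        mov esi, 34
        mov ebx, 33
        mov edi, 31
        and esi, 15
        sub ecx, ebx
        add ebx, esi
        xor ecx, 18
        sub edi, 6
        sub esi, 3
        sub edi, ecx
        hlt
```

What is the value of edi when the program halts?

ecx=-1
esi=34
ebx=33
edi=31
esi=34&15=2
ecx=(-1)-33=-34
ebx=33+2=35
ecx=(-34)^18=-52
edi=31-6=25
esi=2-3=-1
edi=25-(-52)=77
halt.

77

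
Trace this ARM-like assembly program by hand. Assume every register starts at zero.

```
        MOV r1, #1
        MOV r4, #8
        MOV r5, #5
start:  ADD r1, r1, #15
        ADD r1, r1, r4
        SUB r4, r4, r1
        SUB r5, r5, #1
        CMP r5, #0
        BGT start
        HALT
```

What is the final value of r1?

after MOV r1, #1: r1=1
after MOV r4, #8: r4=8
after MOV r5, #5: r5=5
after ADD r1, r1, #15: r1=1+15=16
after ADD r1, r1, r4: r1=16+8=24
after SUB r4, r4, r1: r4=8-24=-16
after SUB r5, r5, #1: r5=5-1=4
CMP r5, #0  (cmp 4,0)
BGT start: taken
after ADD r1, r1, #15: r1=24+15=39
after ADD r1, r1, r4: r1=39+(-16)=23
after SUB r4, r4, r1: r4=(-16)-23=-39
after SUB r5, r5, #1: r5=4-1=3
CMP r5, #0  (cmp 3,0)
BGT start: taken
after ADD r1, r1, #15: r1=23+15=38
after ADD r1, r1, r4: r1=38+(-39)=-1
after SUB r4, r4, r1: r4=(-39)-(-1)=-38
after SUB r5, r5, #1: r5=3-1=2
CMP r5, #0  (cmp 2,0)
BGT start: taken
after ADD r1, r1, #15: r1=(-1)+15=14
after ADD r1, r1, r4: r1=14+(-38)=-24
after SUB r4, r4, r1: r4=(-38)-(-24)=-14
after SUB r5, r5, #1: r5=2-1=1
CMP r5, #0  (cmp 1,0)
BGT start: taken
after ADD r1, r1, #15: r1=(-24)+15=-9
after ADD r1, r1, r4: r1=(-9)+(-14)=-23
after SUB r4, r4, r1: r4=(-14)-(-23)=9
after SUB r5, r5, #1: r5=1-1=0
CMP r5, #0  (cmp 0,0)
BGT start: not taken
halt.

-23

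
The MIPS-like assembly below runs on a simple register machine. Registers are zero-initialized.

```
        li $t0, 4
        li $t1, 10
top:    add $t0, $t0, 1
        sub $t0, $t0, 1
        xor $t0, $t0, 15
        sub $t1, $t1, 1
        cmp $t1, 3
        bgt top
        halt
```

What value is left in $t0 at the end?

11

li $t0, 4 → $t0=4
li $t1, 10 → $t1=10
add $t0, $t0, 1 → $t0=4+1=5
sub $t0, $t0, 1 → $t0=5-1=4
xor $t0, $t0, 15 → $t0=4^15=11
sub $t1, $t1, 1 → $t1=10-1=9
cmp $t1, 3  (cmp 9,3)
bgt top: taken
add $t0, $t0, 1 → $t0=11+1=12
sub $t0, $t0, 1 → $t0=12-1=11
xor $t0, $t0, 15 → $t0=11^15=4
sub $t1, $t1, 1 → $t1=9-1=8
cmp $t1, 3  (cmp 8,3)
bgt top: taken
add $t0, $t0, 1 → $t0=4+1=5
sub $t0, $t0, 1 → $t0=5-1=4
xor $t0, $t0, 15 → $t0=4^15=11
sub $t1, $t1, 1 → $t1=8-1=7
cmp $t1, 3  (cmp 7,3)
bgt top: taken
add $t0, $t0, 1 → $t0=11+1=12
sub $t0, $t0, 1 → $t0=12-1=11
xor $t0, $t0, 15 → $t0=11^15=4
sub $t1, $t1, 1 → $t1=7-1=6
cmp $t1, 3  (cmp 6,3)
bgt top: taken
add $t0, $t0, 1 → $t0=4+1=5
sub $t0, $t0, 1 → $t0=5-1=4
xor $t0, $t0, 15 → $t0=4^15=11
sub $t1, $t1, 1 → $t1=6-1=5
cmp $t1, 3  (cmp 5,3)
bgt top: taken
add $t0, $t0, 1 → $t0=11+1=12
sub $t0, $t0, 1 → $t0=12-1=11
xor $t0, $t0, 15 → $t0=11^15=4
sub $t1, $t1, 1 → $t1=5-1=4
cmp $t1, 3  (cmp 4,3)
bgt top: taken
add $t0, $t0, 1 → $t0=4+1=5
sub $t0, $t0, 1 → $t0=5-1=4
xor $t0, $t0, 15 → $t0=4^15=11
sub $t1, $t1, 1 → $t1=4-1=3
cmp $t1, 3  (cmp 3,3)
bgt top: not taken
halt.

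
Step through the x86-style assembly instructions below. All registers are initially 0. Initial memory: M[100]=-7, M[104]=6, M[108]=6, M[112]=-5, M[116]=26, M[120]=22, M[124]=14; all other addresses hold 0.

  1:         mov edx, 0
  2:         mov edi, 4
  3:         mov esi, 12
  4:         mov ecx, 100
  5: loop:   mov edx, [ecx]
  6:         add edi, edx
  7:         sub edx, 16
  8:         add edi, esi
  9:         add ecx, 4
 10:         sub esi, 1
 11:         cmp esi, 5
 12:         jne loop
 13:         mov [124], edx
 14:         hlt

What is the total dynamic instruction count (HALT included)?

after mov edx, 0: edx=0
after mov edi, 4: edi=4
after mov esi, 12: esi=12
after mov ecx, 100: ecx=100
after mov edx, [ecx]: edx=M[100]=-7
after add edi, edx: edi=4+(-7)=-3
after sub edx, 16: edx=(-7)-16=-23
after add edi, esi: edi=(-3)+12=9
after add ecx, 4: ecx=100+4=104
after sub esi, 1: esi=12-1=11
cmp esi, 5  (cmp 11,5)
jne loop: taken
after mov edx, [ecx]: edx=M[104]=6
after add edi, edx: edi=9+6=15
after sub edx, 16: edx=6-16=-10
after add edi, esi: edi=15+11=26
after add ecx, 4: ecx=104+4=108
after sub esi, 1: esi=11-1=10
cmp esi, 5  (cmp 10,5)
jne loop: taken
after mov edx, [ecx]: edx=M[108]=6
after add edi, edx: edi=26+6=32
after sub edx, 16: edx=6-16=-10
after add edi, esi: edi=32+10=42
after add ecx, 4: ecx=108+4=112
after sub esi, 1: esi=10-1=9
cmp esi, 5  (cmp 9,5)
jne loop: taken
after mov edx, [ecx]: edx=M[112]=-5
after add edi, edx: edi=42+(-5)=37
after sub edx, 16: edx=(-5)-16=-21
after add edi, esi: edi=37+9=46
after add ecx, 4: ecx=112+4=116
after sub esi, 1: esi=9-1=8
cmp esi, 5  (cmp 8,5)
jne loop: taken
after mov edx, [ecx]: edx=M[116]=26
after add edi, edx: edi=46+26=72
after sub edx, 16: edx=26-16=10
after add edi, esi: edi=72+8=80
after add ecx, 4: ecx=116+4=120
after sub esi, 1: esi=8-1=7
cmp esi, 5  (cmp 7,5)
jne loop: taken
after mov edx, [ecx]: edx=M[120]=22
after add edi, edx: edi=80+22=102
after sub edx, 16: edx=22-16=6
after add edi, esi: edi=102+7=109
after add ecx, 4: ecx=120+4=124
after sub esi, 1: esi=7-1=6
cmp esi, 5  (cmp 6,5)
jne loop: taken
after mov edx, [ecx]: edx=M[124]=14
after add edi, edx: edi=109+14=123
after sub edx, 16: edx=14-16=-2
after add edi, esi: edi=123+6=129
after add ecx, 4: ecx=124+4=128
after sub esi, 1: esi=6-1=5
cmp esi, 5  (cmp 5,5)
jne loop: not taken
mov [124], edx → M[124]=-2
halt.
Total executed instructions: 62.

62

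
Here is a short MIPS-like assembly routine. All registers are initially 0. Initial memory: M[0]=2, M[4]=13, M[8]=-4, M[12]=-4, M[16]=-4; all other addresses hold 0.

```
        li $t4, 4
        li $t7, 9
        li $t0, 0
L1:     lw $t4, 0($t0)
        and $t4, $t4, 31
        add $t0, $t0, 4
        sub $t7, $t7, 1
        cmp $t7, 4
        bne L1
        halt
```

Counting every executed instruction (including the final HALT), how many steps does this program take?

li $t4, 4 → $t4=4
li $t7, 9 → $t7=9
li $t0, 0 → $t0=0
lw $t4, 0($t0) → $t4=M[0]=2
and $t4, $t4, 31 → $t4=2&31=2
add $t0, $t0, 4 → $t0=0+4=4
sub $t7, $t7, 1 → $t7=9-1=8
cmp $t7, 4  (cmp 8,4)
bne L1: taken
lw $t4, 0($t0) → $t4=M[4]=13
and $t4, $t4, 31 → $t4=13&31=13
add $t0, $t0, 4 → $t0=4+4=8
sub $t7, $t7, 1 → $t7=8-1=7
cmp $t7, 4  (cmp 7,4)
bne L1: taken
lw $t4, 0($t0) → $t4=M[8]=-4
and $t4, $t4, 31 → $t4=(-4)&31=28
add $t0, $t0, 4 → $t0=8+4=12
sub $t7, $t7, 1 → $t7=7-1=6
cmp $t7, 4  (cmp 6,4)
bne L1: taken
lw $t4, 0($t0) → $t4=M[12]=-4
and $t4, $t4, 31 → $t4=(-4)&31=28
add $t0, $t0, 4 → $t0=12+4=16
sub $t7, $t7, 1 → $t7=6-1=5
cmp $t7, 4  (cmp 5,4)
bne L1: taken
lw $t4, 0($t0) → $t4=M[16]=-4
and $t4, $t4, 31 → $t4=(-4)&31=28
add $t0, $t0, 4 → $t0=16+4=20
sub $t7, $t7, 1 → $t7=5-1=4
cmp $t7, 4  (cmp 4,4)
bne L1: not taken
halt.
Total executed instructions: 34.

34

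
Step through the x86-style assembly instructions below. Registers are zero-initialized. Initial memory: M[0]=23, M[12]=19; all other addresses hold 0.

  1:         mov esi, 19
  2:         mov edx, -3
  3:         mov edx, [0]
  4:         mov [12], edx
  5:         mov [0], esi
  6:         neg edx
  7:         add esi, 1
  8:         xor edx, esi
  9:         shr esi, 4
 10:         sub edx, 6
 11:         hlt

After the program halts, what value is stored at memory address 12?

23

esi=19
edx=-3
edx=M[0]=23
mov [12], edx → M[12]=23
mov [0], esi → M[0]=19
edx=-(23)=-23
esi=19+1=20
edx=(-23)^20=-3
esi=20>>4=1
edx=(-3)-6=-9
halt.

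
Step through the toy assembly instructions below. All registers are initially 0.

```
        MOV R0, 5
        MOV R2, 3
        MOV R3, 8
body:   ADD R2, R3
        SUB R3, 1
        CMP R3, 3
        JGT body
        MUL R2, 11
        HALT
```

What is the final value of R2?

MOV R0, 5 → R0=5
MOV R2, 3 → R2=3
MOV R3, 8 → R3=8
ADD R2, R3 → R2=3+8=11
SUB R3, 1 → R3=8-1=7
CMP R3, 3  (cmp 7,3)
JGT body: taken
ADD R2, R3 → R2=11+7=18
SUB R3, 1 → R3=7-1=6
CMP R3, 3  (cmp 6,3)
JGT body: taken
ADD R2, R3 → R2=18+6=24
SUB R3, 1 → R3=6-1=5
CMP R3, 3  (cmp 5,3)
JGT body: taken
ADD R2, R3 → R2=24+5=29
SUB R3, 1 → R3=5-1=4
CMP R3, 3  (cmp 4,3)
JGT body: taken
ADD R2, R3 → R2=29+4=33
SUB R3, 1 → R3=4-1=3
CMP R3, 3  (cmp 3,3)
JGT body: not taken
MUL R2, 11 → R2=33*11=363
halt.

363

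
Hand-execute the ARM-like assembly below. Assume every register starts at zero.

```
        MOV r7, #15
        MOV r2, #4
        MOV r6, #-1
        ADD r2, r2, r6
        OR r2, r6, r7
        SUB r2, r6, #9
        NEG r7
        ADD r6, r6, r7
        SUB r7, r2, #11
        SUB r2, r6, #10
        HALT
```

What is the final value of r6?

-16

r7=15
r2=4
r6=-1
r2=4+(-1)=3
r2=(-1)|15=-1
r2=(-1)-9=-10
r7=-(15)=-15
r6=(-1)+(-15)=-16
r7=(-10)-11=-21
r2=(-16)-10=-26
halt.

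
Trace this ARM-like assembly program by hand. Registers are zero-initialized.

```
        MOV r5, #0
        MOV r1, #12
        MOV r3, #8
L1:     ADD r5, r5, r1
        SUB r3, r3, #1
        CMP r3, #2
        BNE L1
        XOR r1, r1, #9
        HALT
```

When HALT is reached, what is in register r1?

5

MOV r5, #0 → r5=0
MOV r1, #12 → r1=12
MOV r3, #8 → r3=8
ADD r5, r5, r1 → r5=0+12=12
SUB r3, r3, #1 → r3=8-1=7
CMP r3, #2  (cmp 7,2)
BNE L1: taken
ADD r5, r5, r1 → r5=12+12=24
SUB r3, r3, #1 → r3=7-1=6
CMP r3, #2  (cmp 6,2)
BNE L1: taken
ADD r5, r5, r1 → r5=24+12=36
SUB r3, r3, #1 → r3=6-1=5
CMP r3, #2  (cmp 5,2)
BNE L1: taken
ADD r5, r5, r1 → r5=36+12=48
SUB r3, r3, #1 → r3=5-1=4
CMP r3, #2  (cmp 4,2)
BNE L1: taken
ADD r5, r5, r1 → r5=48+12=60
SUB r3, r3, #1 → r3=4-1=3
CMP r3, #2  (cmp 3,2)
BNE L1: taken
ADD r5, r5, r1 → r5=60+12=72
SUB r3, r3, #1 → r3=3-1=2
CMP r3, #2  (cmp 2,2)
BNE L1: not taken
XOR r1, r1, #9 → r1=12^9=5
halt.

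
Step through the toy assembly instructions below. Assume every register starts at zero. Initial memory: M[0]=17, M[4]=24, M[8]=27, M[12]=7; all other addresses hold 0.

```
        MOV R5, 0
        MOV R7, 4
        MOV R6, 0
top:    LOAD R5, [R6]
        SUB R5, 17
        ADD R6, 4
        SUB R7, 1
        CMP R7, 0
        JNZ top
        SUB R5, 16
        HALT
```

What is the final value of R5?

R5=0
R7=4
R6=0
R5=M[0]=17
R5=17-17=0
R6=0+4=4
R7=4-1=3
CMP R7, 0  (cmp 3,0)
JNZ top: taken
R5=M[4]=24
R5=24-17=7
R6=4+4=8
R7=3-1=2
CMP R7, 0  (cmp 2,0)
JNZ top: taken
R5=M[8]=27
R5=27-17=10
R6=8+4=12
R7=2-1=1
CMP R7, 0  (cmp 1,0)
JNZ top: taken
R5=M[12]=7
R5=7-17=-10
R6=12+4=16
R7=1-1=0
CMP R7, 0  (cmp 0,0)
JNZ top: not taken
R5=(-10)-16=-26
halt.

-26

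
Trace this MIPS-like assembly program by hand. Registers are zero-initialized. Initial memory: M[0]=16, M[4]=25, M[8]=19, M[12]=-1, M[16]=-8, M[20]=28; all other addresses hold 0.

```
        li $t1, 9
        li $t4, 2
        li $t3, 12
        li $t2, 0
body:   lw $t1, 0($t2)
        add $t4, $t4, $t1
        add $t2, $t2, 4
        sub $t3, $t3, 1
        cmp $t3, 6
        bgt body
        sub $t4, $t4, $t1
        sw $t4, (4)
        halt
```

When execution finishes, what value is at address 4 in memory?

li $t1, 9 → $t1=9
li $t4, 2 → $t4=2
li $t3, 12 → $t3=12
li $t2, 0 → $t2=0
lw $t1, 0($t2) → $t1=M[0]=16
add $t4, $t4, $t1 → $t4=2+16=18
add $t2, $t2, 4 → $t2=0+4=4
sub $t3, $t3, 1 → $t3=12-1=11
cmp $t3, 6  (cmp 11,6)
bgt body: taken
lw $t1, 0($t2) → $t1=M[4]=25
add $t4, $t4, $t1 → $t4=18+25=43
add $t2, $t2, 4 → $t2=4+4=8
sub $t3, $t3, 1 → $t3=11-1=10
cmp $t3, 6  (cmp 10,6)
bgt body: taken
lw $t1, 0($t2) → $t1=M[8]=19
add $t4, $t4, $t1 → $t4=43+19=62
add $t2, $t2, 4 → $t2=8+4=12
sub $t3, $t3, 1 → $t3=10-1=9
cmp $t3, 6  (cmp 9,6)
bgt body: taken
lw $t1, 0($t2) → $t1=M[12]=-1
add $t4, $t4, $t1 → $t4=62+(-1)=61
add $t2, $t2, 4 → $t2=12+4=16
sub $t3, $t3, 1 → $t3=9-1=8
cmp $t3, 6  (cmp 8,6)
bgt body: taken
lw $t1, 0($t2) → $t1=M[16]=-8
add $t4, $t4, $t1 → $t4=61+(-8)=53
add $t2, $t2, 4 → $t2=16+4=20
sub $t3, $t3, 1 → $t3=8-1=7
cmp $t3, 6  (cmp 7,6)
bgt body: taken
lw $t1, 0($t2) → $t1=M[20]=28
add $t4, $t4, $t1 → $t4=53+28=81
add $t2, $t2, 4 → $t2=20+4=24
sub $t3, $t3, 1 → $t3=7-1=6
cmp $t3, 6  (cmp 6,6)
bgt body: not taken
sub $t4, $t4, $t1 → $t4=81-28=53
sw $t4, (4) → M[4]=53
halt.

53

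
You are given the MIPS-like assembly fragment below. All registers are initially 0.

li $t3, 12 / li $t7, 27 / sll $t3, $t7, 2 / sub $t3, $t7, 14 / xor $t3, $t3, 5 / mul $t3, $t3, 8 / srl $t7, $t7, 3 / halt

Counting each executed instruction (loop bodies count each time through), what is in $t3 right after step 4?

after li $t3, 12: $t3=12
after li $t7, 27: $t7=27
after sll $t3, $t7, 2: $t3=27<<2=108
after sub $t3, $t7, 14: $t3=27-14=13
After step 4: $t3 = 13.

13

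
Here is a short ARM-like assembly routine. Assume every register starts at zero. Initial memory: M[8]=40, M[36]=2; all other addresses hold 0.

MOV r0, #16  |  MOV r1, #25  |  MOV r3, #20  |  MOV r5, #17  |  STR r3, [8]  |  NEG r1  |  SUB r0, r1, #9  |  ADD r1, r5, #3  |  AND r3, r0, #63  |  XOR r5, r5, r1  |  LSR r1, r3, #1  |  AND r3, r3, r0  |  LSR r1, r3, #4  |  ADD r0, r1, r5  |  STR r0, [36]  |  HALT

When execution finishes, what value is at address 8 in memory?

20

after MOV r0, #16: r0=16
after MOV r1, #25: r1=25
after MOV r3, #20: r3=20
after MOV r5, #17: r5=17
STR r3, [8] → M[8]=20
after NEG r1: r1=-(25)=-25
after SUB r0, r1, #9: r0=(-25)-9=-34
after ADD r1, r5, #3: r1=17+3=20
after AND r3, r0, #63: r3=(-34)&63=30
after XOR r5, r5, r1: r5=17^20=5
after LSR r1, r3, #1: r1=30>>1=15
after AND r3, r3, r0: r3=30&(-34)=30
after LSR r1, r3, #4: r1=30>>4=1
after ADD r0, r1, r5: r0=1+5=6
STR r0, [36] → M[36]=6
halt.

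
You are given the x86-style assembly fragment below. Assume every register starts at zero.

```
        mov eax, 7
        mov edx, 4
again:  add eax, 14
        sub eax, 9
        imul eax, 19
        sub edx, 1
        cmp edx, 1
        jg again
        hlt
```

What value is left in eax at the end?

84208

mov eax, 7 → eax=7
mov edx, 4 → edx=4
add eax, 14 → eax=7+14=21
sub eax, 9 → eax=21-9=12
imul eax, 19 → eax=12*19=228
sub edx, 1 → edx=4-1=3
cmp edx, 1  (cmp 3,1)
jg again: taken
add eax, 14 → eax=228+14=242
sub eax, 9 → eax=242-9=233
imul eax, 19 → eax=233*19=4427
sub edx, 1 → edx=3-1=2
cmp edx, 1  (cmp 2,1)
jg again: taken
add eax, 14 → eax=4427+14=4441
sub eax, 9 → eax=4441-9=4432
imul eax, 19 → eax=4432*19=84208
sub edx, 1 → edx=2-1=1
cmp edx, 1  (cmp 1,1)
jg again: not taken
halt.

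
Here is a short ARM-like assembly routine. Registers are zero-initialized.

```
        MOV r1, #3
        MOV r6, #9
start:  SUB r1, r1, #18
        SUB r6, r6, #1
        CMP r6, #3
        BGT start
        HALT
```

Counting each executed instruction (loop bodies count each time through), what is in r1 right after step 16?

-69

after MOV r1, #3: r1=3
after MOV r6, #9: r6=9
after SUB r1, r1, #18: r1=3-18=-15
after SUB r6, r6, #1: r6=9-1=8
CMP r6, #3  (cmp 8,3)
BGT start: taken
after SUB r1, r1, #18: r1=(-15)-18=-33
after SUB r6, r6, #1: r6=8-1=7
CMP r6, #3  (cmp 7,3)
BGT start: taken
after SUB r1, r1, #18: r1=(-33)-18=-51
after SUB r6, r6, #1: r6=7-1=6
CMP r6, #3  (cmp 6,3)
BGT start: taken
after SUB r1, r1, #18: r1=(-51)-18=-69
after SUB r6, r6, #1: r6=6-1=5
After step 16: r1 = -69.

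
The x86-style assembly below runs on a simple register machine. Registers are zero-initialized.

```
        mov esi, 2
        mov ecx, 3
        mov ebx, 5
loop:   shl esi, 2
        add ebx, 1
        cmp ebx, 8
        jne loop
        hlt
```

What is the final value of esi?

esi=2
ecx=3
ebx=5
esi=2<<2=8
ebx=5+1=6
cmp ebx, 8  (cmp 6,8)
jne loop: taken
esi=8<<2=32
ebx=6+1=7
cmp ebx, 8  (cmp 7,8)
jne loop: taken
esi=32<<2=128
ebx=7+1=8
cmp ebx, 8  (cmp 8,8)
jne loop: not taken
halt.

128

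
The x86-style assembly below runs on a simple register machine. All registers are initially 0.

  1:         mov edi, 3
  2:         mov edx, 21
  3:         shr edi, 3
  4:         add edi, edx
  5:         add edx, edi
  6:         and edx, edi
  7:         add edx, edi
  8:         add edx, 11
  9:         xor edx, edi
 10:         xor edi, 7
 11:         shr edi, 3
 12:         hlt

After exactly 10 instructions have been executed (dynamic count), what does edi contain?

after mov edi, 3: edi=3
after mov edx, 21: edx=21
after shr edi, 3: edi=3>>3=0
after add edi, edx: edi=0+21=21
after add edx, edi: edx=21+21=42
after and edx, edi: edx=42&21=0
after add edx, edi: edx=0+21=21
after add edx, 11: edx=21+11=32
after xor edx, edi: edx=32^21=53
after xor edi, 7: edi=21^7=18
After step 10: edi = 18.

18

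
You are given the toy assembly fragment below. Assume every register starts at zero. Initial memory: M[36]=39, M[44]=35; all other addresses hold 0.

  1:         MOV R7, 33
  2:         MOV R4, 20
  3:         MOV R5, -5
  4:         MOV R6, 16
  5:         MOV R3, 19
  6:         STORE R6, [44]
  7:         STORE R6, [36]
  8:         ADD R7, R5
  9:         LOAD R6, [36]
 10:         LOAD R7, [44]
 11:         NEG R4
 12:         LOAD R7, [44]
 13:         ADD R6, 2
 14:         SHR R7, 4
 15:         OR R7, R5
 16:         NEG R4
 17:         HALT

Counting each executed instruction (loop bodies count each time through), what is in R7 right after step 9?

28

after MOV R7, 33: R7=33
after MOV R4, 20: R4=20
after MOV R5, -5: R5=-5
after MOV R6, 16: R6=16
after MOV R3, 19: R3=19
STORE R6, [44] → M[44]=16
STORE R6, [36] → M[36]=16
after ADD R7, R5: R7=33+(-5)=28
after LOAD R6, [36]: R6=M[36]=16
After step 9: R7 = 28.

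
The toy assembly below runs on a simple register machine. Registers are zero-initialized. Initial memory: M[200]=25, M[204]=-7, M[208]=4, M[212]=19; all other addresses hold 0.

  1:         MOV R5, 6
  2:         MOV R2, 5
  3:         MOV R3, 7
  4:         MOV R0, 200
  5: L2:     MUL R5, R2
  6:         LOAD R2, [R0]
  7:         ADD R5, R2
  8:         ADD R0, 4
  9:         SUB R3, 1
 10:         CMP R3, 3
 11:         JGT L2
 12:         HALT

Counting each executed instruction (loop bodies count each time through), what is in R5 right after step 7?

MOV R5, 6 → R5=6
MOV R2, 5 → R2=5
MOV R3, 7 → R3=7
MOV R0, 200 → R0=200
MUL R5, R2 → R5=6*5=30
LOAD R2, [R0] → R2=M[200]=25
ADD R5, R2 → R5=30+25=55
After step 7: R5 = 55.

55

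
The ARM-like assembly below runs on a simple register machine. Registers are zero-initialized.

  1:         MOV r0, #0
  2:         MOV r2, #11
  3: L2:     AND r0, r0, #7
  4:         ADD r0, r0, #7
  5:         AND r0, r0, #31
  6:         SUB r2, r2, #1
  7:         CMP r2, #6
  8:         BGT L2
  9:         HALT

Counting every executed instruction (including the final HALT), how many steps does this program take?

after MOV r0, #0: r0=0
after MOV r2, #11: r2=11
after AND r0, r0, #7: r0=0&7=0
after ADD r0, r0, #7: r0=0+7=7
after AND r0, r0, #31: r0=7&31=7
after SUB r2, r2, #1: r2=11-1=10
CMP r2, #6  (cmp 10,6)
BGT L2: taken
after AND r0, r0, #7: r0=7&7=7
after ADD r0, r0, #7: r0=7+7=14
after AND r0, r0, #31: r0=14&31=14
after SUB r2, r2, #1: r2=10-1=9
CMP r2, #6  (cmp 9,6)
BGT L2: taken
after AND r0, r0, #7: r0=14&7=6
after ADD r0, r0, #7: r0=6+7=13
after AND r0, r0, #31: r0=13&31=13
after SUB r2, r2, #1: r2=9-1=8
CMP r2, #6  (cmp 8,6)
BGT L2: taken
after AND r0, r0, #7: r0=13&7=5
after ADD r0, r0, #7: r0=5+7=12
after AND r0, r0, #31: r0=12&31=12
after SUB r2, r2, #1: r2=8-1=7
CMP r2, #6  (cmp 7,6)
BGT L2: taken
after AND r0, r0, #7: r0=12&7=4
after ADD r0, r0, #7: r0=4+7=11
after AND r0, r0, #31: r0=11&31=11
after SUB r2, r2, #1: r2=7-1=6
CMP r2, #6  (cmp 6,6)
BGT L2: not taken
halt.
Total executed instructions: 33.

33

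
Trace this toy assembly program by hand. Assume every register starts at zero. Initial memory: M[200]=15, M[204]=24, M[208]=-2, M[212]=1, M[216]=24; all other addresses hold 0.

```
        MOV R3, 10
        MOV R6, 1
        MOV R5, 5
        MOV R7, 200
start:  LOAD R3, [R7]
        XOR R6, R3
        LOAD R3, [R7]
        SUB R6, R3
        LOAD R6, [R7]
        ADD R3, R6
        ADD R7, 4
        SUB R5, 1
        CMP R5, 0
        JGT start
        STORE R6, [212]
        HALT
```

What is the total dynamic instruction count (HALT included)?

56

MOV R3, 10 → R3=10
MOV R6, 1 → R6=1
MOV R5, 5 → R5=5
MOV R7, 200 → R7=200
LOAD R3, [R7] → R3=M[200]=15
XOR R6, R3 → R6=1^15=14
LOAD R3, [R7] → R3=M[200]=15
SUB R6, R3 → R6=14-15=-1
LOAD R6, [R7] → R6=M[200]=15
ADD R3, R6 → R3=15+15=30
ADD R7, 4 → R7=200+4=204
SUB R5, 1 → R5=5-1=4
CMP R5, 0  (cmp 4,0)
JGT start: taken
LOAD R3, [R7] → R3=M[204]=24
XOR R6, R3 → R6=15^24=23
LOAD R3, [R7] → R3=M[204]=24
SUB R6, R3 → R6=23-24=-1
LOAD R6, [R7] → R6=M[204]=24
ADD R3, R6 → R3=24+24=48
ADD R7, 4 → R7=204+4=208
SUB R5, 1 → R5=4-1=3
CMP R5, 0  (cmp 3,0)
JGT start: taken
LOAD R3, [R7] → R3=M[208]=-2
XOR R6, R3 → R6=24^(-2)=-26
LOAD R3, [R7] → R3=M[208]=-2
SUB R6, R3 → R6=(-26)-(-2)=-24
LOAD R6, [R7] → R6=M[208]=-2
ADD R3, R6 → R3=(-2)+(-2)=-4
ADD R7, 4 → R7=208+4=212
SUB R5, 1 → R5=3-1=2
CMP R5, 0  (cmp 2,0)
JGT start: taken
LOAD R3, [R7] → R3=M[212]=1
XOR R6, R3 → R6=(-2)^1=-1
LOAD R3, [R7] → R3=M[212]=1
SUB R6, R3 → R6=(-1)-1=-2
LOAD R6, [R7] → R6=M[212]=1
ADD R3, R6 → R3=1+1=2
ADD R7, 4 → R7=212+4=216
SUB R5, 1 → R5=2-1=1
CMP R5, 0  (cmp 1,0)
JGT start: taken
LOAD R3, [R7] → R3=M[216]=24
XOR R6, R3 → R6=1^24=25
LOAD R3, [R7] → R3=M[216]=24
SUB R6, R3 → R6=25-24=1
LOAD R6, [R7] → R6=M[216]=24
ADD R3, R6 → R3=24+24=48
ADD R7, 4 → R7=216+4=220
SUB R5, 1 → R5=1-1=0
CMP R5, 0  (cmp 0,0)
JGT start: not taken
STORE R6, [212] → M[212]=24
halt.
Total executed instructions: 56.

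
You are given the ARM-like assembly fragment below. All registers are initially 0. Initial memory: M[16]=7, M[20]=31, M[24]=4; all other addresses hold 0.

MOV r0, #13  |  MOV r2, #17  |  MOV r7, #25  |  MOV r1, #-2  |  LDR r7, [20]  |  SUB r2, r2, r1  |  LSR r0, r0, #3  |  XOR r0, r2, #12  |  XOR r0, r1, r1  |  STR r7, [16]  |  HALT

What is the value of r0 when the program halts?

after MOV r0, #13: r0=13
after MOV r2, #17: r2=17
after MOV r7, #25: r7=25
after MOV r1, #-2: r1=-2
after LDR r7, [20]: r7=M[20]=31
after SUB r2, r2, r1: r2=17-(-2)=19
after LSR r0, r0, #3: r0=13>>3=1
after XOR r0, r2, #12: r0=19^12=31
after XOR r0, r1, r1: r0=(-2)^(-2)=0
STR r7, [16] → M[16]=31
halt.

0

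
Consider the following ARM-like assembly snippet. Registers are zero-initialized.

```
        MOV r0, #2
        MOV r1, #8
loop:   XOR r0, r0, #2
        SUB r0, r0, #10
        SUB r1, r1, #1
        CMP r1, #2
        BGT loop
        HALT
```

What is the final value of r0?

-70

MOV r0, #2 → r0=2
MOV r1, #8 → r1=8
XOR r0, r0, #2 → r0=2^2=0
SUB r0, r0, #10 → r0=0-10=-10
SUB r1, r1, #1 → r1=8-1=7
CMP r1, #2  (cmp 7,2)
BGT loop: taken
XOR r0, r0, #2 → r0=(-10)^2=-12
SUB r0, r0, #10 → r0=(-12)-10=-22
SUB r1, r1, #1 → r1=7-1=6
CMP r1, #2  (cmp 6,2)
BGT loop: taken
XOR r0, r0, #2 → r0=(-22)^2=-24
SUB r0, r0, #10 → r0=(-24)-10=-34
SUB r1, r1, #1 → r1=6-1=5
CMP r1, #2  (cmp 5,2)
BGT loop: taken
XOR r0, r0, #2 → r0=(-34)^2=-36
SUB r0, r0, #10 → r0=(-36)-10=-46
SUB r1, r1, #1 → r1=5-1=4
CMP r1, #2  (cmp 4,2)
BGT loop: taken
XOR r0, r0, #2 → r0=(-46)^2=-48
SUB r0, r0, #10 → r0=(-48)-10=-58
SUB r1, r1, #1 → r1=4-1=3
CMP r1, #2  (cmp 3,2)
BGT loop: taken
XOR r0, r0, #2 → r0=(-58)^2=-60
SUB r0, r0, #10 → r0=(-60)-10=-70
SUB r1, r1, #1 → r1=3-1=2
CMP r1, #2  (cmp 2,2)
BGT loop: not taken
halt.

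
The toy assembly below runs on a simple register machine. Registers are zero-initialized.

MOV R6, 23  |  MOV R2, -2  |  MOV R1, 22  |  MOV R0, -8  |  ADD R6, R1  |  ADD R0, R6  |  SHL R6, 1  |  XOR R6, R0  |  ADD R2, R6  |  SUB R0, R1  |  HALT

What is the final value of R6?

127

R6=23
R2=-2
R1=22
R0=-8
R6=23+22=45
R0=(-8)+45=37
R6=45<<1=90
R6=90^37=127
R2=(-2)+127=125
R0=37-22=15
halt.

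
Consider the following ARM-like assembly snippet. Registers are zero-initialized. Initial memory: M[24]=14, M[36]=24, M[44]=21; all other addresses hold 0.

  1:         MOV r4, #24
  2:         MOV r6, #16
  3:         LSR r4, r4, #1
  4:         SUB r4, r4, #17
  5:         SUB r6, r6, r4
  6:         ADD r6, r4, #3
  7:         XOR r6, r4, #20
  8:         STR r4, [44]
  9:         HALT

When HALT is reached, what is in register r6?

-17

after MOV r4, #24: r4=24
after MOV r6, #16: r6=16
after LSR r4, r4, #1: r4=24>>1=12
after SUB r4, r4, #17: r4=12-17=-5
after SUB r6, r6, r4: r6=16-(-5)=21
after ADD r6, r4, #3: r6=(-5)+3=-2
after XOR r6, r4, #20: r6=(-5)^20=-17
STR r4, [44] → M[44]=-5
halt.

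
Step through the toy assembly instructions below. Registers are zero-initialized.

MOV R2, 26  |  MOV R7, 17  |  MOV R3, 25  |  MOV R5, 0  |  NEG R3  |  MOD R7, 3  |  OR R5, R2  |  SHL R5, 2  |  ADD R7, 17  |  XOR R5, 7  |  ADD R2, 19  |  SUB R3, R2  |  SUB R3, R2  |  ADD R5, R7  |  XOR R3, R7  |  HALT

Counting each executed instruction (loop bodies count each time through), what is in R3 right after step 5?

-25

R2=26
R7=17
R3=25
R5=0
R3=-(25)=-25
After step 5: R3 = -25.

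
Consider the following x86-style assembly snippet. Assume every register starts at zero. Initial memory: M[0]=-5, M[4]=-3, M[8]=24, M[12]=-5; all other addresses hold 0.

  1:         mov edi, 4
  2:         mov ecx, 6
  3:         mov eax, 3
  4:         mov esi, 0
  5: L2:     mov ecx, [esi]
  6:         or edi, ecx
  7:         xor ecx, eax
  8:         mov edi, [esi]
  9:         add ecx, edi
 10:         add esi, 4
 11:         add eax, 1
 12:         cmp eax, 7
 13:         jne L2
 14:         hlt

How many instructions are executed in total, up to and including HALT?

after mov edi, 4: edi=4
after mov ecx, 6: ecx=6
after mov eax, 3: eax=3
after mov esi, 0: esi=0
after mov ecx, [esi]: ecx=M[0]=-5
after or edi, ecx: edi=4|(-5)=-1
after xor ecx, eax: ecx=(-5)^3=-8
after mov edi, [esi]: edi=M[0]=-5
after add ecx, edi: ecx=(-8)+(-5)=-13
after add esi, 4: esi=0+4=4
after add eax, 1: eax=3+1=4
cmp eax, 7  (cmp 4,7)
jne L2: taken
after mov ecx, [esi]: ecx=M[4]=-3
after or edi, ecx: edi=(-5)|(-3)=-1
after xor ecx, eax: ecx=(-3)^4=-7
after mov edi, [esi]: edi=M[4]=-3
after add ecx, edi: ecx=(-7)+(-3)=-10
after add esi, 4: esi=4+4=8
after add eax, 1: eax=4+1=5
cmp eax, 7  (cmp 5,7)
jne L2: taken
after mov ecx, [esi]: ecx=M[8]=24
after or edi, ecx: edi=(-3)|24=-3
after xor ecx, eax: ecx=24^5=29
after mov edi, [esi]: edi=M[8]=24
after add ecx, edi: ecx=29+24=53
after add esi, 4: esi=8+4=12
after add eax, 1: eax=5+1=6
cmp eax, 7  (cmp 6,7)
jne L2: taken
after mov ecx, [esi]: ecx=M[12]=-5
after or edi, ecx: edi=24|(-5)=-5
after xor ecx, eax: ecx=(-5)^6=-3
after mov edi, [esi]: edi=M[12]=-5
after add ecx, edi: ecx=(-3)+(-5)=-8
after add esi, 4: esi=12+4=16
after add eax, 1: eax=6+1=7
cmp eax, 7  (cmp 7,7)
jne L2: not taken
halt.
Total executed instructions: 41.

41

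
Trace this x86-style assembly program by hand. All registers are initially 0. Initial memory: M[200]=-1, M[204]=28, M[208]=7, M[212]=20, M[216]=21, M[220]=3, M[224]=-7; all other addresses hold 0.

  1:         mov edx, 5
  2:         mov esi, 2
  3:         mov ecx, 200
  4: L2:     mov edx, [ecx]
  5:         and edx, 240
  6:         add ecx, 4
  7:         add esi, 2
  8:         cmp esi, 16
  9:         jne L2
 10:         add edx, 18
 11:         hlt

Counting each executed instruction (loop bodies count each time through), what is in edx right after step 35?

mov edx, 5 → edx=5
mov esi, 2 → esi=2
mov ecx, 200 → ecx=200
mov edx, [ecx] → edx=M[200]=-1
and edx, 240 → edx=(-1)&240=240
add ecx, 4 → ecx=200+4=204
add esi, 2 → esi=2+2=4
cmp esi, 16  (cmp 4,16)
jne L2: taken
mov edx, [ecx] → edx=M[204]=28
and edx, 240 → edx=28&240=16
add ecx, 4 → ecx=204+4=208
add esi, 2 → esi=4+2=6
cmp esi, 16  (cmp 6,16)
jne L2: taken
mov edx, [ecx] → edx=M[208]=7
and edx, 240 → edx=7&240=0
add ecx, 4 → ecx=208+4=212
add esi, 2 → esi=6+2=8
cmp esi, 16  (cmp 8,16)
jne L2: taken
mov edx, [ecx] → edx=M[212]=20
and edx, 240 → edx=20&240=16
add ecx, 4 → ecx=212+4=216
add esi, 2 → esi=8+2=10
cmp esi, 16  (cmp 10,16)
jne L2: taken
mov edx, [ecx] → edx=M[216]=21
and edx, 240 → edx=21&240=16
add ecx, 4 → ecx=216+4=220
add esi, 2 → esi=10+2=12
cmp esi, 16  (cmp 12,16)
jne L2: taken
mov edx, [ecx] → edx=M[220]=3
and edx, 240 → edx=3&240=0
After step 35: edx = 0.

0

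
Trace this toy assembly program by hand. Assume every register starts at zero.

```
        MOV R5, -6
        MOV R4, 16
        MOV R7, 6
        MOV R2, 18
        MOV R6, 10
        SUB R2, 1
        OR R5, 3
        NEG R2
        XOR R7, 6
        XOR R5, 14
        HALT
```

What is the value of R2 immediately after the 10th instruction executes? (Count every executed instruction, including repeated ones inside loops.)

-17

R5=-6
R4=16
R7=6
R2=18
R6=10
R2=18-1=17
R5=(-6)|3=-5
R2=-(17)=-17
R7=6^6=0
R5=(-5)^14=-11
After step 10: R2 = -17.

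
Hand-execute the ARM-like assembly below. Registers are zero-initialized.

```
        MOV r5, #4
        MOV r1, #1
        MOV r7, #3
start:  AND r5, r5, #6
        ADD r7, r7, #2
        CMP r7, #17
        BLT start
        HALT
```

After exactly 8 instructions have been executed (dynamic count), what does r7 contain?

5

after MOV r5, #4: r5=4
after MOV r1, #1: r1=1
after MOV r7, #3: r7=3
after AND r5, r5, #6: r5=4&6=4
after ADD r7, r7, #2: r7=3+2=5
CMP r7, #17  (cmp 5,17)
BLT start: taken
after AND r5, r5, #6: r5=4&6=4
After step 8: r7 = 5.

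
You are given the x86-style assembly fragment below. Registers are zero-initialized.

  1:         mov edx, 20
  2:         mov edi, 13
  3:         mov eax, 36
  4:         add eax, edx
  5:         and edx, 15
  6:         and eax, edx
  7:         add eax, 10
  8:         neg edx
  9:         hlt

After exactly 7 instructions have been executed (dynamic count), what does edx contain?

after mov edx, 20: edx=20
after mov edi, 13: edi=13
after mov eax, 36: eax=36
after add eax, edx: eax=36+20=56
after and edx, 15: edx=20&15=4
after and eax, edx: eax=56&4=0
after add eax, 10: eax=0+10=10
After step 7: edx = 4.

4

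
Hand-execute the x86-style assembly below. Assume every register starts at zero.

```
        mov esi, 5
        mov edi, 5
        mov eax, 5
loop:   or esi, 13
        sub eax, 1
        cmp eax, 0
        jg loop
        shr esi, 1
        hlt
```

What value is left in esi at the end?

esi=5
edi=5
eax=5
esi=5|13=13
eax=5-1=4
cmp eax, 0  (cmp 4,0)
jg loop: taken
esi=13|13=13
eax=4-1=3
cmp eax, 0  (cmp 3,0)
jg loop: taken
esi=13|13=13
eax=3-1=2
cmp eax, 0  (cmp 2,0)
jg loop: taken
esi=13|13=13
eax=2-1=1
cmp eax, 0  (cmp 1,0)
jg loop: taken
esi=13|13=13
eax=1-1=0
cmp eax, 0  (cmp 0,0)
jg loop: not taken
esi=13>>1=6
halt.

6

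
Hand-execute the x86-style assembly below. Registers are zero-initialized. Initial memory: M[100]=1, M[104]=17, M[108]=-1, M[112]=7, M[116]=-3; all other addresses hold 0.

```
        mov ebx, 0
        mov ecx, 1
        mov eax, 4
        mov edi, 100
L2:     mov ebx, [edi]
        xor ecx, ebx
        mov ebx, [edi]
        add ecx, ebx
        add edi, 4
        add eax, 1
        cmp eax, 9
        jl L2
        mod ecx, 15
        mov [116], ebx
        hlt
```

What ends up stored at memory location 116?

-3

after mov ebx, 0: ebx=0
after mov ecx, 1: ecx=1
after mov eax, 4: eax=4
after mov edi, 100: edi=100
after mov ebx, [edi]: ebx=M[100]=1
after xor ecx, ebx: ecx=1^1=0
after mov ebx, [edi]: ebx=M[100]=1
after add ecx, ebx: ecx=0+1=1
after add edi, 4: edi=100+4=104
after add eax, 1: eax=4+1=5
cmp eax, 9  (cmp 5,9)
jl L2: taken
after mov ebx, [edi]: ebx=M[104]=17
after xor ecx, ebx: ecx=1^17=16
after mov ebx, [edi]: ebx=M[104]=17
after add ecx, ebx: ecx=16+17=33
after add edi, 4: edi=104+4=108
after add eax, 1: eax=5+1=6
cmp eax, 9  (cmp 6,9)
jl L2: taken
after mov ebx, [edi]: ebx=M[108]=-1
after xor ecx, ebx: ecx=33^(-1)=-34
after mov ebx, [edi]: ebx=M[108]=-1
after add ecx, ebx: ecx=(-34)+(-1)=-35
after add edi, 4: edi=108+4=112
after add eax, 1: eax=6+1=7
cmp eax, 9  (cmp 7,9)
jl L2: taken
after mov ebx, [edi]: ebx=M[112]=7
after xor ecx, ebx: ecx=(-35)^7=-38
after mov ebx, [edi]: ebx=M[112]=7
after add ecx, ebx: ecx=(-38)+7=-31
after add edi, 4: edi=112+4=116
after add eax, 1: eax=7+1=8
cmp eax, 9  (cmp 8,9)
jl L2: taken
after mov ebx, [edi]: ebx=M[116]=-3
after xor ecx, ebx: ecx=(-31)^(-3)=28
after mov ebx, [edi]: ebx=M[116]=-3
after add ecx, ebx: ecx=28+(-3)=25
after add edi, 4: edi=116+4=120
after add eax, 1: eax=8+1=9
cmp eax, 9  (cmp 9,9)
jl L2: not taken
after mod ecx, 15: ecx=25%15=10
mov [116], ebx → M[116]=-3
halt.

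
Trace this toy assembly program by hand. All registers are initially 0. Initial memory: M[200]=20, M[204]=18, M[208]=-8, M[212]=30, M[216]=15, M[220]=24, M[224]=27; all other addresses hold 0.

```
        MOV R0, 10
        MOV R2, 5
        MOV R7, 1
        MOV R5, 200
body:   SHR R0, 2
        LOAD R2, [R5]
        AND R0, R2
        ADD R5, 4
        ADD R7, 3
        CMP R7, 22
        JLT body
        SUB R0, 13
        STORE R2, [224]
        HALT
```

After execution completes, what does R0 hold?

-13

after MOV R0, 10: R0=10
after MOV R2, 5: R2=5
after MOV R7, 1: R7=1
after MOV R5, 200: R5=200
after SHR R0, 2: R0=10>>2=2
after LOAD R2, [R5]: R2=M[200]=20
after AND R0, R2: R0=2&20=0
after ADD R5, 4: R5=200+4=204
after ADD R7, 3: R7=1+3=4
CMP R7, 22  (cmp 4,22)
JLT body: taken
after SHR R0, 2: R0=0>>2=0
after LOAD R2, [R5]: R2=M[204]=18
after AND R0, R2: R0=0&18=0
after ADD R5, 4: R5=204+4=208
after ADD R7, 3: R7=4+3=7
CMP R7, 22  (cmp 7,22)
JLT body: taken
after SHR R0, 2: R0=0>>2=0
after LOAD R2, [R5]: R2=M[208]=-8
after AND R0, R2: R0=0&(-8)=0
after ADD R5, 4: R5=208+4=212
after ADD R7, 3: R7=7+3=10
CMP R7, 22  (cmp 10,22)
JLT body: taken
after SHR R0, 2: R0=0>>2=0
after LOAD R2, [R5]: R2=M[212]=30
after AND R0, R2: R0=0&30=0
after ADD R5, 4: R5=212+4=216
after ADD R7, 3: R7=10+3=13
CMP R7, 22  (cmp 13,22)
JLT body: taken
after SHR R0, 2: R0=0>>2=0
after LOAD R2, [R5]: R2=M[216]=15
after AND R0, R2: R0=0&15=0
after ADD R5, 4: R5=216+4=220
after ADD R7, 3: R7=13+3=16
CMP R7, 22  (cmp 16,22)
JLT body: taken
after SHR R0, 2: R0=0>>2=0
after LOAD R2, [R5]: R2=M[220]=24
after AND R0, R2: R0=0&24=0
after ADD R5, 4: R5=220+4=224
after ADD R7, 3: R7=16+3=19
CMP R7, 22  (cmp 19,22)
JLT body: taken
after SHR R0, 2: R0=0>>2=0
after LOAD R2, [R5]: R2=M[224]=27
after AND R0, R2: R0=0&27=0
after ADD R5, 4: R5=224+4=228
after ADD R7, 3: R7=19+3=22
CMP R7, 22  (cmp 22,22)
JLT body: not taken
after SUB R0, 13: R0=0-13=-13
STORE R2, [224] → M[224]=27
halt.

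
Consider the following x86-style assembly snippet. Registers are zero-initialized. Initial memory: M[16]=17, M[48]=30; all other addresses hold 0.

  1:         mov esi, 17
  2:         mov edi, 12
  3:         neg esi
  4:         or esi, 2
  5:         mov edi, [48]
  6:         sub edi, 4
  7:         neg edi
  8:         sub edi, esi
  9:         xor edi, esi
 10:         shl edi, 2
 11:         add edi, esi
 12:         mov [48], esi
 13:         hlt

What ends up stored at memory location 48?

-17

after mov esi, 17: esi=17
after mov edi, 12: edi=12
after neg esi: esi=-(17)=-17
after or esi, 2: esi=(-17)|2=-17
after mov edi, [48]: edi=M[48]=30
after sub edi, 4: edi=30-4=26
after neg edi: edi=-(26)=-26
after sub edi, esi: edi=(-26)-(-17)=-9
after xor edi, esi: edi=(-9)^(-17)=24
after shl edi, 2: edi=24<<2=96
after add edi, esi: edi=96+(-17)=79
mov [48], esi → M[48]=-17
halt.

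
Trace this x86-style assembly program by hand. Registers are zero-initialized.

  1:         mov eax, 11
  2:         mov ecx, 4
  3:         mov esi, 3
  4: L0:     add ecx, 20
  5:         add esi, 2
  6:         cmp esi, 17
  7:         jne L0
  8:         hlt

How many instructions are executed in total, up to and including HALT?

eax=11
ecx=4
esi=3
ecx=4+20=24
esi=3+2=5
cmp esi, 17  (cmp 5,17)
jne L0: taken
ecx=24+20=44
esi=5+2=7
cmp esi, 17  (cmp 7,17)
jne L0: taken
ecx=44+20=64
esi=7+2=9
cmp esi, 17  (cmp 9,17)
jne L0: taken
ecx=64+20=84
esi=9+2=11
cmp esi, 17  (cmp 11,17)
jne L0: taken
ecx=84+20=104
esi=11+2=13
cmp esi, 17  (cmp 13,17)
jne L0: taken
ecx=104+20=124
esi=13+2=15
cmp esi, 17  (cmp 15,17)
jne L0: taken
ecx=124+20=144
esi=15+2=17
cmp esi, 17  (cmp 17,17)
jne L0: not taken
halt.
Total executed instructions: 32.

32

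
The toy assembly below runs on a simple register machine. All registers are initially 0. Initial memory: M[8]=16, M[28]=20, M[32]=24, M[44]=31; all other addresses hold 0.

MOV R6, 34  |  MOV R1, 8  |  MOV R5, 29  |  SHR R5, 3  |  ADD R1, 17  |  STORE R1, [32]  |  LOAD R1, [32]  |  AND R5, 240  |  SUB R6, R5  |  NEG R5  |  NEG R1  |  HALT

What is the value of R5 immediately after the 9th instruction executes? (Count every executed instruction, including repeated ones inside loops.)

MOV R6, 34 → R6=34
MOV R1, 8 → R1=8
MOV R5, 29 → R5=29
SHR R5, 3 → R5=29>>3=3
ADD R1, 17 → R1=8+17=25
STORE R1, [32] → M[32]=25
LOAD R1, [32] → R1=M[32]=25
AND R5, 240 → R5=3&240=0
SUB R6, R5 → R6=34-0=34
After step 9: R5 = 0.

0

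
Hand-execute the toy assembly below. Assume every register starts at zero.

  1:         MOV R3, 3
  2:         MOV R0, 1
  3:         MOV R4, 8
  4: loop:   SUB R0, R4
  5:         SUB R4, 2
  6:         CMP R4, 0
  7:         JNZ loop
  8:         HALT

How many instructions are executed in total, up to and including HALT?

after MOV R3, 3: R3=3
after MOV R0, 1: R0=1
after MOV R4, 8: R4=8
after SUB R0, R4: R0=1-8=-7
after SUB R4, 2: R4=8-2=6
CMP R4, 0  (cmp 6,0)
JNZ loop: taken
after SUB R0, R4: R0=(-7)-6=-13
after SUB R4, 2: R4=6-2=4
CMP R4, 0  (cmp 4,0)
JNZ loop: taken
after SUB R0, R4: R0=(-13)-4=-17
after SUB R4, 2: R4=4-2=2
CMP R4, 0  (cmp 2,0)
JNZ loop: taken
after SUB R0, R4: R0=(-17)-2=-19
after SUB R4, 2: R4=2-2=0
CMP R4, 0  (cmp 0,0)
JNZ loop: not taken
halt.
Total executed instructions: 20.

20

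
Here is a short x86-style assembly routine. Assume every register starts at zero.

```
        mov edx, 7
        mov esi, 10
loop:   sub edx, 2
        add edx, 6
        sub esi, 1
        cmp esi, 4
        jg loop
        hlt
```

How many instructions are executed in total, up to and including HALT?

after mov edx, 7: edx=7
after mov esi, 10: esi=10
after sub edx, 2: edx=7-2=5
after add edx, 6: edx=5+6=11
after sub esi, 1: esi=10-1=9
cmp esi, 4  (cmp 9,4)
jg loop: taken
after sub edx, 2: edx=11-2=9
after add edx, 6: edx=9+6=15
after sub esi, 1: esi=9-1=8
cmp esi, 4  (cmp 8,4)
jg loop: taken
after sub edx, 2: edx=15-2=13
after add edx, 6: edx=13+6=19
after sub esi, 1: esi=8-1=7
cmp esi, 4  (cmp 7,4)
jg loop: taken
after sub edx, 2: edx=19-2=17
after add edx, 6: edx=17+6=23
after sub esi, 1: esi=7-1=6
cmp esi, 4  (cmp 6,4)
jg loop: taken
after sub edx, 2: edx=23-2=21
after add edx, 6: edx=21+6=27
after sub esi, 1: esi=6-1=5
cmp esi, 4  (cmp 5,4)
jg loop: taken
after sub edx, 2: edx=27-2=25
after add edx, 6: edx=25+6=31
after sub esi, 1: esi=5-1=4
cmp esi, 4  (cmp 4,4)
jg loop: not taken
halt.
Total executed instructions: 33.

33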